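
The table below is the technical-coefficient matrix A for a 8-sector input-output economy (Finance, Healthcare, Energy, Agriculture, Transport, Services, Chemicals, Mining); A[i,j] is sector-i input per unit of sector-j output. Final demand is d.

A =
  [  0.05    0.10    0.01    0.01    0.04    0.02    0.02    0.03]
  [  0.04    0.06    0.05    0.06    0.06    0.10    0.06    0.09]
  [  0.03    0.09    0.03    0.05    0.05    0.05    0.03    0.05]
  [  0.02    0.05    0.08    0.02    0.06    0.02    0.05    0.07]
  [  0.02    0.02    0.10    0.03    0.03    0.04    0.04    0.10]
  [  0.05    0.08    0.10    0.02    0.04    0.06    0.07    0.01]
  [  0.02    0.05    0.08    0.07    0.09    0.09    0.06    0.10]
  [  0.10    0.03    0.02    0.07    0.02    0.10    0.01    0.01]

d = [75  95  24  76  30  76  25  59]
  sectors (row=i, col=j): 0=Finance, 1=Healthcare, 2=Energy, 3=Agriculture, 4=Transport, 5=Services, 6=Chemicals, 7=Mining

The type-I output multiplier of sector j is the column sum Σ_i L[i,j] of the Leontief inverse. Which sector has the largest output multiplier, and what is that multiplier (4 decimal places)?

Form M = I − A:
  [  0.95   -0.10   -0.01   -0.01   -0.04   -0.02   -0.02   -0.03]
  [ -0.04    0.94   -0.05   -0.06   -0.06   -0.10   -0.06   -0.09]
  [ -0.03   -0.09    0.97   -0.05   -0.05   -0.05   -0.03   -0.05]
  [ -0.02   -0.05   -0.08    0.98   -0.06   -0.02   -0.05   -0.07]
  [ -0.02   -0.02   -0.10   -0.03    0.97   -0.04   -0.04   -0.10]
  [ -0.05   -0.08   -0.10   -0.02   -0.04    0.94   -0.07   -0.01]
  [ -0.02   -0.05   -0.08   -0.07   -0.09   -0.09    0.94   -0.10]
  [ -0.10   -0.03   -0.02   -0.07   -0.02   -0.10   -0.01    0.99]
Leontief inverse L = M⁻¹:
  [  1.0710    0.1289    0.0367    0.0309    0.0631    0.0520    0.0410    0.0593]
  [  0.0791    1.1124    0.1037    0.0974    0.1019    0.1560    0.0986    0.1375]
  [  0.0578    0.1281    1.0691    0.0778    0.0813    0.0918    0.0589    0.0880]
  [  0.0473    0.0864    0.1154    1.0491    0.0899    0.0611    0.0755    0.1066]
  [  0.0498    0.0583    0.1340    0.0591    1.0592    0.0810    0.0647    0.1321]
  [  0.0788    0.1280    0.1436    0.0522    0.0782    1.1069    0.1035    0.0545]
  [  0.0610    0.1046    0.1383    0.1107    0.1344    0.1495    1.1006    0.1524]
  [  0.1247    0.0706    0.0552    0.0894    0.0481    0.1311    0.0365    1.0393]
Total output x = L · d:
  x_0 = 1.0710·75 + 0.1289·95 + 0.0367·24 + 0.0309·76 + 0.0631·30 + 0.0520·76 + 0.0410·25 + 0.0593·59 = 106.1726
  x_1 = 0.0791·75 + 1.1124·95 + 0.1037·24 + 0.0974·76 + 0.1019·30 + 0.1560·76 + 0.0986·25 + 0.1375·59 = 146.9894
  x_2 = 0.0578·75 + 0.1281·95 + 1.0691·24 + 0.0778·76 + 0.0813·30 + 0.0918·76 + 0.0589·25 + 0.0880·59 = 64.1676
  x_3 = 0.0473·75 + 0.0864·95 + 0.1154·24 + 1.0491·76 + 0.0899·30 + 0.0611·76 + 0.0755·25 + 0.1066·59 = 109.7710
  x_4 = 0.0498·75 + 0.0583·95 + 0.1340·24 + 0.0591·76 + 1.0592·30 + 0.0810·76 + 0.0647·25 + 0.1321·59 = 64.3211
  x_5 = 0.0788·75 + 0.1280·95 + 0.1436·24 + 0.0522·76 + 0.0782·30 + 1.1069·76 + 0.1035·25 + 0.0545·59 = 117.7674
  x_6 = 0.0610·75 + 0.1046·95 + 0.1383·24 + 0.1107·76 + 0.1344·30 + 0.1495·76 + 1.1006·25 + 0.1524·59 = 78.1489
  x_7 = 0.1247·75 + 0.0706·95 + 0.0552·24 + 0.0894·76 + 0.0481·30 + 0.1311·76 + 0.0365·25 + 1.0393·59 = 97.8171
Output multipliers (column sums of L):
  Finance: 1.5695
  Healthcare: 1.8175
  Energy: 1.7961
  Agriculture: 1.5666
  Transport: 1.6560
  Services: 1.8294
  Chemicals: 1.5794
  Mining: 1.7697

Services (1.8294)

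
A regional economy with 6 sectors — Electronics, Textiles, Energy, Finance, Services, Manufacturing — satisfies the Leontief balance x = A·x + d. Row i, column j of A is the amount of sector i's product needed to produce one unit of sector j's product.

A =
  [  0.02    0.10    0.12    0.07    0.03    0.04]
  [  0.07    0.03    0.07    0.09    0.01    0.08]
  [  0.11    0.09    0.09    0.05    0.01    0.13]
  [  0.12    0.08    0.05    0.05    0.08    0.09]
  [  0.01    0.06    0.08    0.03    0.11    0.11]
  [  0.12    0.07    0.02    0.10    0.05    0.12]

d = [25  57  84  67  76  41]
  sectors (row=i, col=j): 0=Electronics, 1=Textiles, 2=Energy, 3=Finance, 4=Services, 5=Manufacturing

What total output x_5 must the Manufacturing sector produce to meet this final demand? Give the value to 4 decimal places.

85.1002

Form M = I − A:
  [  0.98   -0.10   -0.12   -0.07   -0.03   -0.04]
  [ -0.07    0.97   -0.07   -0.09   -0.01   -0.08]
  [ -0.11   -0.09    0.91   -0.05   -0.01   -0.13]
  [ -0.12   -0.08   -0.05    0.95   -0.08   -0.09]
  [ -0.01   -0.06   -0.08   -0.03    0.89   -0.11]
  [ -0.12   -0.07   -0.02   -0.10   -0.05    0.88]
Leontief inverse L = M⁻¹:
  [  1.0773    0.1471    0.1670    0.1150    0.0561    0.1058]
  [  0.1232    1.0773    0.1127    0.1328    0.0372    0.1384]
  [  0.1794    0.1519    1.1487    0.1113    0.0424    0.2083]
  [  0.1789    0.1389    0.1090    1.1057    0.1175    0.1646]
  [  0.0654    0.1088    0.1260    0.0772    1.1456    0.1826]
  [  0.1848    0.1312    0.0774    0.1588    0.0900    1.1956]
Total output x = L · d:
  x_0 = 1.0773·25 + 0.1471·57 + 0.1670·84 + 0.1150·67 + 0.0561·76 + 0.1058·41 = 65.6510
  x_1 = 0.1232·25 + 1.0773·57 + 0.1127·84 + 0.1328·67 + 0.0372·76 + 0.1384·41 = 91.3629
  x_2 = 0.1794·25 + 0.1519·57 + 1.1487·84 + 0.1113·67 + 0.0424·76 + 0.2083·41 = 128.8505
  x_3 = 0.1789·25 + 0.1389·57 + 0.1090·84 + 1.1057·67 + 0.1175·76 + 0.1646·41 = 111.3053
  x_4 = 0.0654·25 + 0.1088·57 + 0.1260·84 + 0.0772·67 + 1.1456·76 + 0.1826·41 = 118.1421
  x_5 = 0.1848·25 + 0.1312·57 + 0.0774·84 + 0.1588·67 + 0.0900·76 + 1.1956·41 = 85.1002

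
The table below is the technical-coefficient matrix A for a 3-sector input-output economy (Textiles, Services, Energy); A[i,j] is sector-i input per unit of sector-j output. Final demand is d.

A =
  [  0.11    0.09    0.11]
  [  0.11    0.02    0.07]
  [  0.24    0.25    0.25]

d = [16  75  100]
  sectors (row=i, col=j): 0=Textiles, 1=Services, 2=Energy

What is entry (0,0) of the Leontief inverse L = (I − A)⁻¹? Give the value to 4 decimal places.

L[0,0] = 1.1944

Form M = I − A:
  [  0.89   -0.09   -0.11]
  [ -0.11    0.98   -0.07]
  [ -0.24   -0.25    0.75]
Leontief inverse L = M⁻¹:
  [  1.1944    0.1581    0.1899]
  [  0.1653    1.0672    0.1238]
  [  0.4373    0.4063    1.4354]
Total output x = L · d:
  x_0 = 1.1944·16 + 0.1581·75 + 0.1899·100 = 49.9633
  x_1 = 0.1653·16 + 1.0672·75 + 0.1238·100 = 95.0681
  x_2 = 0.4373·16 + 0.4063·75 + 1.4354·100 = 181.0110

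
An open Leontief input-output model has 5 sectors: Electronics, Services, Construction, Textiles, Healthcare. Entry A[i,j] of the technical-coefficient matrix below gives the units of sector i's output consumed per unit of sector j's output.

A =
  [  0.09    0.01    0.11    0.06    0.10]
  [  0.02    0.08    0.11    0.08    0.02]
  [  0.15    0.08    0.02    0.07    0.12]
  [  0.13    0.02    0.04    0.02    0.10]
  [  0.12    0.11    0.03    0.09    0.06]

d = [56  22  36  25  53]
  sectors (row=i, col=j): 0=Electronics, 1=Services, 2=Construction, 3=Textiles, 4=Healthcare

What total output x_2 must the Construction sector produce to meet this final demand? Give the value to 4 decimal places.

65.4104

Form M = I − A:
  [  0.91   -0.01   -0.11   -0.06   -0.10]
  [ -0.02    0.92   -0.11   -0.08   -0.02]
  [ -0.15   -0.08    0.98   -0.07   -0.12]
  [ -0.13   -0.02   -0.04    0.98   -0.10]
  [ -0.12   -0.11   -0.03   -0.09    0.94]
Leontief inverse L = M⁻¹:
  [  1.1579    0.0455    0.1438    0.0989    0.1530]
  [  0.0710    1.1095    0.1389    0.1104    0.0606]
  [  0.2182    0.1186    1.0683    0.1154    0.1744]
  [  0.1824    0.0482    0.0732    1.0538    0.1419]
  [  0.1806    0.1440    0.0757    0.1301    1.1096]
Total output x = L · d:
  x_0 = 1.1579·56 + 0.0455·22 + 0.1438·36 + 0.0989·25 + 0.1530·53 = 81.6067
  x_1 = 0.0710·56 + 1.1095·22 + 0.1389·36 + 0.1104·25 + 0.0606·53 = 39.3594
  x_2 = 0.2182·56 + 0.1186·22 + 1.0683·36 + 0.1154·25 + 0.1744·53 = 65.4104
  x_3 = 0.1824·56 + 0.0482·22 + 0.0732·36 + 1.0538·25 + 0.1419·53 = 47.7748
  x_4 = 0.1806·56 + 0.1440·22 + 0.0757·36 + 0.1301·25 + 1.1096·53 = 78.0685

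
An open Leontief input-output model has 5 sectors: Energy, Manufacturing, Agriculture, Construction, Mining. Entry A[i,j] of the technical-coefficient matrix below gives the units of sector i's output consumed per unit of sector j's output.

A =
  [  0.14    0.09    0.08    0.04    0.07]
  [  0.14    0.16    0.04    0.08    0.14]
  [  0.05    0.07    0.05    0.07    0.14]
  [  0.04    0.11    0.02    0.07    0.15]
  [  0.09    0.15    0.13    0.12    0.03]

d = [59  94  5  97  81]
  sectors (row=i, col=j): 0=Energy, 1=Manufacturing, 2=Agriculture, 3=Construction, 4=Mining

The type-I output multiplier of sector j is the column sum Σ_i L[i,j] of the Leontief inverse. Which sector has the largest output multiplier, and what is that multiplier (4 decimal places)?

Manufacturing (2.1013)

Form M = I − A:
  [  0.86   -0.09   -0.08   -0.04   -0.07]
  [ -0.14    0.84   -0.04   -0.08   -0.14]
  [ -0.05   -0.07    0.95   -0.07   -0.14]
  [ -0.04   -0.11   -0.02    0.93   -0.15]
  [ -0.09   -0.15   -0.13   -0.12    0.97]
Leontief inverse L = M⁻¹:
  [  1.2200    0.1810    0.1327    0.0972    0.1483]
  [  0.2501    1.2918    0.1125    0.1621    0.2458]
  [  0.1178    0.1587    1.1007    0.1287    0.2102]
  [  0.1139    0.2065    0.0727    1.1323    0.2236]
  [  0.1818    0.2634    0.1862    0.1914    1.1385]
Total output x = L · d:
  x_0 = 1.2200·59 + 0.1810·94 + 0.1327·5 + 0.0972·97 + 0.1483·81 = 111.0989
  x_1 = 0.2501·59 + 1.2918·94 + 0.1125·5 + 0.1621·97 + 0.2458·81 = 172.3706
  x_2 = 0.1178·59 + 0.1587·94 + 1.1007·5 + 0.1287·97 + 0.2102·81 = 56.8829
  x_3 = 0.1139·59 + 0.2065·94 + 0.0727·5 + 1.1323·97 + 0.2236·81 = 154.4322
  x_4 = 0.1818·59 + 0.2634·94 + 0.1862·5 + 0.1914·97 + 1.1385·81 = 147.1970
Output multipliers (column sums of L):
  Energy: 1.8836
  Manufacturing: 2.1013
  Agriculture: 1.6048
  Construction: 1.7116
  Mining: 1.9664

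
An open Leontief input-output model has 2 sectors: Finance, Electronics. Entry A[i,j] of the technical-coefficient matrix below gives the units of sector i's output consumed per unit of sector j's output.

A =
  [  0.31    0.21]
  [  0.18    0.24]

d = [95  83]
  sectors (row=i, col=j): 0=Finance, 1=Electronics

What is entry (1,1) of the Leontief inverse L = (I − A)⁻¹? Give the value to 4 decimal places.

L[1,1] = 1.4180

Form M = I − A:
  [  0.69   -0.21]
  [ -0.18    0.76]
Leontief inverse L = M⁻¹:
  [  1.5619    0.4316]
  [  0.3699    1.4180]
Total output x = L · d:
  x_0 = 1.5619·95 + 0.4316·83 = 184.1965
  x_1 = 0.3699·95 + 1.4180·83 = 152.8360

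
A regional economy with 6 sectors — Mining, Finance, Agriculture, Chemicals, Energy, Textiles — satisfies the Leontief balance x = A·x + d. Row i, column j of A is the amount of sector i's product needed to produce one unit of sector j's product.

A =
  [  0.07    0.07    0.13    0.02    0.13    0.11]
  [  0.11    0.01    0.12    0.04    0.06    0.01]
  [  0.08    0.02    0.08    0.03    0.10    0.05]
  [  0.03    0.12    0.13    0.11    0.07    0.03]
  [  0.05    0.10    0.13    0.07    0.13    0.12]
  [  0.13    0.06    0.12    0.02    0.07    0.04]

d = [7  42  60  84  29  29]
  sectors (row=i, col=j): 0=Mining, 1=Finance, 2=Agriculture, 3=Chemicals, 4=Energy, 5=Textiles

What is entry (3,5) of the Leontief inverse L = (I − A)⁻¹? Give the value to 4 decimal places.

Form M = I − A:
  [  0.93   -0.07   -0.13   -0.02   -0.13   -0.11]
  [ -0.11    0.99   -0.12   -0.04   -0.06   -0.01]
  [ -0.08   -0.02    0.92   -0.03   -0.10   -0.05]
  [ -0.03   -0.12   -0.13    0.89   -0.07   -0.03]
  [ -0.05   -0.10   -0.13   -0.07    0.87   -0.12]
  [ -0.13   -0.06   -0.12   -0.02   -0.07    0.96]
Leontief inverse L = M⁻¹:
  [  1.1501    0.1274    0.2430    0.0616    0.2277    0.1762]
  [  0.1581    1.0500    0.1947    0.0687    0.1286    0.0574]
  [  0.1322    0.0633    1.1595    0.0605    0.1703    0.0994]
  [  0.0968    0.1718    0.2313    1.1551    0.1523    0.0801]
  [  0.1386    0.1660    0.2577    0.1207    1.2361    0.1893]
  [  0.1943    0.1065    0.2136    0.0531    0.1535    1.0970]
Total output x = L · d:
  x_0 = 1.1501·7 + 0.1274·42 + 0.2430·60 + 0.0616·84 + 0.2277·29 + 0.1762·29 = 44.8678
  x_1 = 0.1581·7 + 1.0500·42 + 0.1947·60 + 0.0687·84 + 0.1286·29 + 0.0574·29 = 68.0508
  x_2 = 0.1322·7 + 0.0633·42 + 1.1595·60 + 0.0605·84 + 0.1703·29 + 0.0994·29 = 86.0577
  x_3 = 0.0968·7 + 0.1718·42 + 0.2313·60 + 1.1551·84 + 0.1523·29 + 0.0801·29 = 125.5309
  x_4 = 0.1386·7 + 0.1660·42 + 0.2577·60 + 0.1207·84 + 1.2361·29 + 0.1893·29 = 74.8822
  x_5 = 0.1943·7 + 0.1065·42 + 0.2136·60 + 0.0531·84 + 0.1535·29 + 1.0970·29 = 59.3700

L[3,5] = 0.0801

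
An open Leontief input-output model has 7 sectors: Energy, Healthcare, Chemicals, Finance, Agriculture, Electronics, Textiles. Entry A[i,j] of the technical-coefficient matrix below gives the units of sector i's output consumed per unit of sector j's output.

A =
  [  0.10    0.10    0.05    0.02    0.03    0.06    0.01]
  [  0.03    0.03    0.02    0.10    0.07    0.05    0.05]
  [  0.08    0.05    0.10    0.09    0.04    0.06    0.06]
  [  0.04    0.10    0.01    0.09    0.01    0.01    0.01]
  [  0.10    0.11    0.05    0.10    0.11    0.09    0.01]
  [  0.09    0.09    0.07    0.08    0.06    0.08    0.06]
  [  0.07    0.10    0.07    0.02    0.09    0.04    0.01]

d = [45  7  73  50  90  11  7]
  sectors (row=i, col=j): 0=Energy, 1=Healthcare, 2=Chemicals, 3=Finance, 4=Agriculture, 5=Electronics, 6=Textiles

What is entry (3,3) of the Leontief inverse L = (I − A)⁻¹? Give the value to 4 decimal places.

Form M = I − A:
  [  0.90   -0.10   -0.05   -0.02   -0.03   -0.06   -0.01]
  [ -0.03    0.97   -0.02   -0.10   -0.07   -0.05   -0.05]
  [ -0.08   -0.05    0.90   -0.09   -0.04   -0.06   -0.06]
  [ -0.04   -0.10   -0.01    0.91   -0.01   -0.01   -0.01]
  [ -0.10   -0.11   -0.05   -0.10    0.89   -0.09   -0.01]
  [ -0.09   -0.09   -0.07   -0.08   -0.06    0.92   -0.06]
  [ -0.07   -0.10   -0.07   -0.02   -0.09   -0.04    0.99]
Leontief inverse L = M⁻¹:
  [  1.1454    0.1485    0.0812    0.0657    0.0643    0.0964    0.0311]
  [  0.0713    1.0816    0.0468    0.1450    0.1033    0.0810    0.0656]
  [  0.1381    0.1161    1.1422    0.1488    0.0824    0.1032    0.0851]
  [  0.0646    0.1322    0.0247    1.1237    0.0305    0.0292    0.0223]
  [  0.1695    0.1900    0.0946    0.1755    1.1642    0.1451    0.0394]
  [  0.1541    0.1631    0.1146    0.1459    0.1098    1.1295    0.0878]
  [  0.1209    0.1545    0.1050    0.0744    0.1317    0.0817    1.0325]
Total output x = L · d:
  x_0 = 1.1454·45 + 0.1485·7 + 0.0812·73 + 0.0657·50 + 0.0643·90 + 0.0964·11 + 0.0311·7 = 68.8631
  x_1 = 0.0713·45 + 1.0816·7 + 0.0468·73 + 0.1450·50 + 0.1033·90 + 0.0810·11 + 0.0656·7 = 32.0906
  x_2 = 0.1381·45 + 0.1161·7 + 1.1422·73 + 0.1488·50 + 0.0824·90 + 0.1032·11 + 0.0851·7 = 106.9911
  x_3 = 0.0646·45 + 0.1322·7 + 0.0247·73 + 1.1237·50 + 0.0305·90 + 0.0292·11 + 0.0223·7 = 65.0460
  x_4 = 0.1695·45 + 0.1900·7 + 0.0946·73 + 0.1755·50 + 1.1642·90 + 0.1451·11 + 0.0394·7 = 131.2908
  x_5 = 0.1541·45 + 0.1631·7 + 0.1146·73 + 0.1459·50 + 0.1098·90 + 1.1295·11 + 0.0878·7 = 46.6622
  x_6 = 0.1209·45 + 0.1545·7 + 0.1050·73 + 0.0744·50 + 0.1317·90 + 0.0817·11 + 1.0325·7 = 37.8812

L[3,3] = 1.1237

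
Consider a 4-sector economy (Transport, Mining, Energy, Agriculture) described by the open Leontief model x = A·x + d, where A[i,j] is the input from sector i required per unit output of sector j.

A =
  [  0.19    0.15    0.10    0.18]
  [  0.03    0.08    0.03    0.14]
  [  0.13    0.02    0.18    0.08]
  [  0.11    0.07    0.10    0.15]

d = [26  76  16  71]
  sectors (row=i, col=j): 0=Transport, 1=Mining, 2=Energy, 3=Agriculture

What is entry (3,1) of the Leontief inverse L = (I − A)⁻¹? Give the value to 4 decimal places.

Form M = I − A:
  [  0.81   -0.15   -0.10   -0.18]
  [ -0.03    0.92   -0.03   -0.14]
  [ -0.13   -0.02    0.82   -0.08]
  [ -0.11   -0.07   -0.10    0.85]
Leontief inverse L = M⁻¹:
  [  1.3240    0.2464    0.2121    0.3409]
  [  0.0820    1.1179    0.0763    0.2087]
  [  0.2319    0.0793    1.2729    0.1820]
  [  0.2054    0.1333    0.1835    1.2592]
Total output x = L · d:
  x_0 = 1.3240·26 + 0.2464·76 + 0.2121·16 + 0.3409·71 = 80.7518
  x_1 = 0.0820·26 + 1.1179·76 + 0.0763·16 + 0.2087·71 = 103.1261
  x_2 = 0.2319·26 + 0.0793·76 + 1.2729·16 + 0.1820·71 = 45.3474
  x_3 = 0.2054·26 + 0.1333·76 + 0.1835·16 + 1.2592·71 = 107.8074

L[3,1] = 0.1333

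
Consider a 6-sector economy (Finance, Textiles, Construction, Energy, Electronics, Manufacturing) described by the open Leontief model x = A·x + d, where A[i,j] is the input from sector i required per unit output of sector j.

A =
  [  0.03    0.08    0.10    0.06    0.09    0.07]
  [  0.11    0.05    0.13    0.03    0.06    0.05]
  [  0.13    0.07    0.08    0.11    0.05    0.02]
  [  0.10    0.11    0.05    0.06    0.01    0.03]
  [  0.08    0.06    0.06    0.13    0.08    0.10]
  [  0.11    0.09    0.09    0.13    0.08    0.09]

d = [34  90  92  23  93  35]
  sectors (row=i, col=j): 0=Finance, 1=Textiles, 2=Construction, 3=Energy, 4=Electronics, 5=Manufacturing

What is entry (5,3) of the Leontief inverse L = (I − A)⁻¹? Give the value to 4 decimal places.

Form M = I − A:
  [  0.97   -0.08   -0.10   -0.06   -0.09   -0.07]
  [ -0.11    0.95   -0.13   -0.03   -0.06   -0.05]
  [ -0.13   -0.07    0.92   -0.11   -0.05   -0.02]
  [ -0.10   -0.11   -0.05    0.94   -0.01   -0.03]
  [ -0.08   -0.06   -0.06   -0.13    0.92   -0.10]
  [ -0.11   -0.09   -0.09   -0.13   -0.08    0.91]
Leontief inverse L = M⁻¹:
  [  1.1072    0.1403    0.1676    0.1299    0.1381    0.1160]
  [  0.1825    1.1100    0.1985    0.0987    0.1103    0.0948]
  [  0.2029    0.1344    1.1503    0.1745    0.0987    0.0649]
  [  0.1584    0.1590    0.1095    1.1077    0.0495    0.0653]
  [  0.1665    0.1348    0.1377    0.2095    1.1353    0.1549]
  [  0.2092    0.1746    0.1814    0.2194    0.1442    1.1517]
Total output x = L · d:
  x_0 = 1.1072·34 + 0.1403·90 + 0.1676·92 + 0.1299·23 + 0.1381·93 + 0.1160·35 = 85.5867
  x_1 = 0.1825·34 + 1.1100·90 + 0.1985·92 + 0.0987·23 + 0.1103·93 + 0.0948·35 = 140.2171
  x_2 = 0.2029·34 + 0.1344·90 + 1.1503·92 + 0.1745·23 + 0.0987·93 + 0.0649·35 = 140.2787
  x_3 = 0.1584·34 + 0.1590·90 + 0.1095·92 + 1.1077·23 + 0.0495·93 + 0.0653·35 = 62.1361
  x_4 = 0.1665·34 + 0.1348·90 + 0.1377·92 + 0.2095·23 + 1.1353·93 + 0.1549·35 = 146.2858
  x_5 = 0.2092·34 + 0.1746·90 + 0.1814·92 + 0.2194·23 + 0.1442·93 + 1.1517·35 = 98.2854

L[5,3] = 0.2194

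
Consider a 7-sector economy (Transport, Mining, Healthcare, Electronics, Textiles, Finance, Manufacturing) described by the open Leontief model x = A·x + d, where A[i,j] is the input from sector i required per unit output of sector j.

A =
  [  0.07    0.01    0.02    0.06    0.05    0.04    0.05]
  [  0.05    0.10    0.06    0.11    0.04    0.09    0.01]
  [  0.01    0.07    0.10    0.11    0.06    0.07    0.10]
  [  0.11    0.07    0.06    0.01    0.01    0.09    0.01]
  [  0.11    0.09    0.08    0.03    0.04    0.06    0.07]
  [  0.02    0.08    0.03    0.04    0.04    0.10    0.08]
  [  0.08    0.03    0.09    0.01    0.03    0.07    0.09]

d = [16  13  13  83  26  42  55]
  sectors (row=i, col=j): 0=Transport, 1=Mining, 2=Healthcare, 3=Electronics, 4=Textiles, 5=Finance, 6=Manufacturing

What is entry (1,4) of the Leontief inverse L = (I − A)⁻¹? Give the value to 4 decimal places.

L[1,4] = 0.0693

Form M = I − A:
  [  0.93   -0.01   -0.02   -0.06   -0.05   -0.04   -0.05]
  [ -0.05    0.90   -0.06   -0.11   -0.04   -0.09   -0.01]
  [ -0.01   -0.07    0.90   -0.11   -0.06   -0.07   -0.10]
  [ -0.11   -0.07   -0.06    0.99   -0.01   -0.09   -0.01]
  [ -0.11   -0.09   -0.08   -0.03    0.96   -0.06   -0.07]
  [ -0.02   -0.08   -0.03   -0.04   -0.04    0.90   -0.08]
  [ -0.08   -0.03   -0.09   -0.01   -0.03   -0.07    0.91]
Leontief inverse L = M⁻¹:
  [  1.1042    0.0388    0.0492    0.0826    0.0687    0.0758    0.0794]
  [  0.0973    1.1545    0.1057    0.1547    0.0693    0.1520    0.0500]
  [  0.0654    0.1301    1.1601    0.1574    0.0936    0.1401    0.1538]
  [  0.1417    0.1073    0.0923    1.0479    0.0356    0.1349    0.0452]
  [  0.1578    0.1398    0.1293    0.0780    1.0733    0.1196    0.1183]
  [  0.0592    0.1250    0.0709    0.0751    0.0653    1.1529    0.1196]
  [  0.1181    0.0697    0.1333    0.0478    0.0584    0.1196    1.1363]
Total output x = L · d:
  x_0 = 1.1042·16 + 0.0388·13 + 0.0492·13 + 0.0826·83 + 0.0687·26 + 0.0758·42 + 0.0794·55 = 35.0060
  x_1 = 0.0973·16 + 1.1545·13 + 0.1057·13 + 0.1547·83 + 0.0693·26 + 0.1520·42 + 0.0500·55 = 41.7123
  x_2 = 0.0654·16 + 0.1301·13 + 1.1601·13 + 0.1574·83 + 0.0936·26 + 0.1401·42 + 0.1538·55 = 47.6553
  x_3 = 0.1417·16 + 0.1073·13 + 0.0923·13 + 1.0479·83 + 0.0356·26 + 0.1349·42 + 0.0452·55 = 100.9120
  x_4 = 0.1578·16 + 0.1398·13 + 0.1293·13 + 0.0780·83 + 1.0733·26 + 0.1196·42 + 0.1183·55 = 51.9350
  x_5 = 0.0592·16 + 0.1250·13 + 0.0709·13 + 0.0751·83 + 0.0653·26 + 1.1529·42 + 0.1196·55 = 66.4261
  x_6 = 0.1181·16 + 0.0697·13 + 0.1333·13 + 0.0478·83 + 0.0584·26 + 0.1196·42 + 1.1363·55 = 77.5361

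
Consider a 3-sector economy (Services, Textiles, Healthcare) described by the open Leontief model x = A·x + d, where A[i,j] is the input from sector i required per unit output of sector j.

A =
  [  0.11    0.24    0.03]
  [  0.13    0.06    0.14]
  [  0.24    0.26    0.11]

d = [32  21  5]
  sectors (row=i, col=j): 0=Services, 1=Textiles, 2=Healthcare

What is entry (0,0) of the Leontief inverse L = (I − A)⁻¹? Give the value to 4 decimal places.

L[0,0] = 1.1969

Form M = I − A:
  [  0.89   -0.24   -0.03]
  [ -0.13    0.94   -0.14]
  [ -0.24   -0.26    0.89]
Leontief inverse L = M⁻¹:
  [  1.1969    0.3312    0.0924]
  [  0.2233    1.1740    0.1922]
  [  0.3880    0.4323    1.2047]
Total output x = L · d:
  x_0 = 1.1969·32 + 0.3312·21 + 0.0924·5 = 45.7171
  x_1 = 0.2233·32 + 1.1740·21 + 0.1922·5 = 32.7613
  x_2 = 0.3880·32 + 0.4323·21 + 1.2047·5 = 27.5169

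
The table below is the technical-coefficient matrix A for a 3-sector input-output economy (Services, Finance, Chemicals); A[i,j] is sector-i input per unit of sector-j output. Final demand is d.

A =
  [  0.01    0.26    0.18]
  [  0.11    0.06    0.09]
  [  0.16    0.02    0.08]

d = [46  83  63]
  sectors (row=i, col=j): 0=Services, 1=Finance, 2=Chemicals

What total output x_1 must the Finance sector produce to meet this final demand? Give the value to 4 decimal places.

107.1528

Form M = I − A:
  [  0.99   -0.26   -0.18]
  [ -0.11    0.94   -0.09]
  [ -0.16   -0.02    0.92]
Leontief inverse L = M⁻¹:
  [  1.0830    0.3047    0.2417]
  [  0.1451    1.1069    0.1367]
  [  0.1915    0.0771    1.1320]
Total output x = L · d:
  x_0 = 1.0830·46 + 0.3047·83 + 0.2417·63 = 90.3364
  x_1 = 0.1451·46 + 1.1069·83 + 0.1367·63 = 107.1528
  x_2 = 0.1915·46 + 0.0771·83 + 1.1320·63 = 86.5183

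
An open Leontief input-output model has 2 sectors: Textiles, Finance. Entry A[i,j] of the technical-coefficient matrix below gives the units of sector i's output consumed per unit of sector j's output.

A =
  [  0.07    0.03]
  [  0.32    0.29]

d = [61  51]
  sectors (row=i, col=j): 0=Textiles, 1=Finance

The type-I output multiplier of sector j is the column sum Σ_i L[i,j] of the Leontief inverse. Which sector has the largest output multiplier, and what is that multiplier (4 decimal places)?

Form M = I − A:
  [  0.93   -0.03]
  [ -0.32    0.71]
Leontief inverse L = M⁻¹:
  [  1.0911    0.0461]
  [  0.4918    1.4292]
Total output x = L · d:
  x_0 = 1.0911·61 + 0.0461·51 = 68.9104
  x_1 = 0.4918·61 + 1.4292·51 = 102.8892
Output multipliers (column sums of L):
  Textiles: 1.5829
  Finance: 1.4753

Textiles (1.5829)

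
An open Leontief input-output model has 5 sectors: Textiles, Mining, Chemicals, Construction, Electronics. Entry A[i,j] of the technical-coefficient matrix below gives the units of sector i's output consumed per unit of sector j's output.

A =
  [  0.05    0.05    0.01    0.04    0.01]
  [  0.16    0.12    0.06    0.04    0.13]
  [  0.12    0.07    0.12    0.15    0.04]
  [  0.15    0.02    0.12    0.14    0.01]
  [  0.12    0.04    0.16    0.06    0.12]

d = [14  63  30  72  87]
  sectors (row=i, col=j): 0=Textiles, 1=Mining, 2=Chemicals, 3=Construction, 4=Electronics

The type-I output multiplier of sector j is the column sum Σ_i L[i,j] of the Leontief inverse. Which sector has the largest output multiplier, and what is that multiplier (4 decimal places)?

Form M = I − A:
  [  0.95   -0.05   -0.01   -0.04   -0.01]
  [ -0.16    0.88   -0.06   -0.04   -0.13]
  [ -0.12   -0.07    0.88   -0.15   -0.04]
  [ -0.15   -0.02   -0.12    0.86   -0.01]
  [ -0.12   -0.04   -0.16   -0.06    0.88]
Leontief inverse L = M⁻¹:
  [  1.0800    0.0662    0.0294    0.0601    0.0241]
  [  0.2529    1.1717    0.1299    0.1017    0.1830]
  [  0.2158    0.1157    1.1918    0.2286    0.0763]
  [  0.2268    0.0559    0.1772    1.2091    0.0326]
  [  0.2135    0.0871    0.2387    0.1368    1.1641]
Total output x = L · d:
  x_0 = 1.0800·14 + 0.0662·63 + 0.0294·30 + 0.0601·72 + 0.0241·87 = 26.5903
  x_1 = 0.2529·14 + 1.1717·63 + 0.1299·30 + 0.1017·72 + 0.1830·87 = 104.5000
  x_2 = 0.2158·14 + 0.1157·63 + 1.1918·30 + 0.2286·72 + 0.0763·87 = 69.1630
  x_3 = 0.2268·14 + 0.0559·63 + 0.1772·30 + 1.2091·72 + 0.0326·87 = 101.9137
  x_4 = 0.2135·14 + 0.0871·63 + 0.2387·30 + 0.1368·72 + 1.1641·87 = 126.7633
Output multipliers (column sums of L):
  Textiles: 1.9890
  Mining: 1.4967
  Chemicals: 1.7669
  Construction: 1.7364
  Electronics: 1.4801

Textiles (1.9890)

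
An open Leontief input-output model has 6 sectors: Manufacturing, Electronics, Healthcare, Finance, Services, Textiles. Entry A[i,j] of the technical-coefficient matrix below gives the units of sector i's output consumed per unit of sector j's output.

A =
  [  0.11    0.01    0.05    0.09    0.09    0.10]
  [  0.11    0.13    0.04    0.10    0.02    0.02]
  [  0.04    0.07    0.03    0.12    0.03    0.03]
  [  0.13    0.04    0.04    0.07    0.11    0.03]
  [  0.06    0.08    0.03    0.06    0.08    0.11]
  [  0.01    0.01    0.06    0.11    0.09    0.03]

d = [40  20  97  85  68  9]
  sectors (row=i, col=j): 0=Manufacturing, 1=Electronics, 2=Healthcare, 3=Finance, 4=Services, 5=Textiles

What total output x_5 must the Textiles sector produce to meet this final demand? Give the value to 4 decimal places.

Form M = I − A:
  [  0.89   -0.01   -0.05   -0.09   -0.09   -0.10]
  [ -0.11    0.87   -0.04   -0.10   -0.02   -0.02]
  [ -0.04   -0.07    0.97   -0.12   -0.03   -0.03]
  [ -0.13   -0.04   -0.04    0.93   -0.11   -0.03]
  [ -0.06   -0.08   -0.03   -0.06    0.92   -0.11]
  [ -0.01   -0.01   -0.06   -0.11   -0.09    0.97]
Leontief inverse L = M⁻¹:
  [  1.1670    0.0427    0.0820    0.1550    0.1505    0.1456]
  [  0.1772    1.1717    0.0699    0.1635    0.0703    0.0576]
  [  0.0895    0.1005    1.0523    0.1665    0.0707    0.0570]
  [  0.1896    0.0758    0.0694    1.1305    0.1652    0.0769]
  [  0.1129    0.1175    0.0598    0.1218    1.1316    0.1480]
  [  0.0514    0.0382    0.0801    0.1531    0.1304    1.0590]
Total output x = L · d:
  x_0 = 1.1670·40 + 0.0427·20 + 0.0820·97 + 0.1550·85 + 0.1505·68 + 0.1456·9 = 80.2074
  x_1 = 0.1772·40 + 1.1717·20 + 0.0699·97 + 0.1635·85 + 0.0703·68 + 0.0576·9 = 56.5043
  x_2 = 0.0895·40 + 0.1005·20 + 1.0523·97 + 0.1665·85 + 0.0707·68 + 0.0570·9 = 127.1380
  x_3 = 0.1896·40 + 0.0758·20 + 0.0694·97 + 1.1305·85 + 0.1652·68 + 0.0769·9 = 123.8448
  x_4 = 0.1129·40 + 0.1175·20 + 0.0598·97 + 0.1218·85 + 1.1316·68 + 0.1480·9 = 101.3012
  x_5 = 0.0514·40 + 0.0382·20 + 0.0801·97 + 0.1531·85 + 0.1304·68 + 1.0590·9 = 41.9953

41.9953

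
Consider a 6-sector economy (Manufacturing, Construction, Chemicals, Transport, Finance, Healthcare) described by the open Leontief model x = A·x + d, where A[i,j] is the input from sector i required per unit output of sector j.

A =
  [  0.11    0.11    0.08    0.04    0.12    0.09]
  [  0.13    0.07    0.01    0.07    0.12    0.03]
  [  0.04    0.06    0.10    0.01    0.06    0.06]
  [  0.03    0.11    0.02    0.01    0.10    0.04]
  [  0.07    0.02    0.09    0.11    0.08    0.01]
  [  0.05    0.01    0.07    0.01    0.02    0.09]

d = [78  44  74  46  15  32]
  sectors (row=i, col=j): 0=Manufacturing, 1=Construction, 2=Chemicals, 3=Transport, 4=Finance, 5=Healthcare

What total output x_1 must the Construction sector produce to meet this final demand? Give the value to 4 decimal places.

Form M = I − A:
  [  0.89   -0.11   -0.08   -0.04   -0.12   -0.09]
  [ -0.13    0.93   -0.01   -0.07   -0.12   -0.03]
  [ -0.04   -0.06    0.90   -0.01   -0.06   -0.06]
  [ -0.03   -0.11   -0.02    0.99   -0.10   -0.04]
  [ -0.07   -0.02   -0.09   -0.11    0.92   -0.01]
  [ -0.05   -0.01   -0.07   -0.01   -0.02    0.91]
Leontief inverse L = M⁻¹:
  [  1.1798    0.1641    0.1389    0.0839    0.1964    0.1371]
  [  0.1880    1.1187    0.0554    0.1087    0.1873    0.0660]
  [  0.0783    0.0897    1.1368    0.0332    0.1016    0.0882]
  [  0.0725    0.1387    0.0505    1.0401    0.1452    0.0624]
  [  0.1110    0.0625    0.1301    0.1366    1.1338    0.0401]
  [  0.0761    0.0311    0.0991    0.0228    0.0472    1.1155]
Total output x = L · d:
  x_0 = 1.1798·78 + 0.1641·44 + 0.1389·74 + 0.0839·46 + 0.1964·15 + 0.1371·32 = 120.7139
  x_1 = 0.1880·78 + 1.1187·44 + 0.0554·74 + 0.1087·46 + 0.1873·15 + 0.0660·32 = 77.9085
  x_2 = 0.0783·78 + 0.0897·44 + 1.1368·74 + 0.0332·46 + 0.1016·15 + 0.0882·32 = 100.0448
  x_3 = 0.0725·78 + 0.1387·44 + 0.0505·74 + 1.0401·46 + 0.1452·15 + 0.0624·32 = 67.5119
  x_4 = 0.1110·78 + 0.0625·44 + 0.1301·74 + 0.1366·46 + 1.1338·15 + 0.0401·32 = 45.6081
  x_5 = 0.0761·78 + 0.0311·44 + 0.0991·74 + 0.0228·46 + 0.0472·15 + 1.1155·32 = 52.0936

77.9085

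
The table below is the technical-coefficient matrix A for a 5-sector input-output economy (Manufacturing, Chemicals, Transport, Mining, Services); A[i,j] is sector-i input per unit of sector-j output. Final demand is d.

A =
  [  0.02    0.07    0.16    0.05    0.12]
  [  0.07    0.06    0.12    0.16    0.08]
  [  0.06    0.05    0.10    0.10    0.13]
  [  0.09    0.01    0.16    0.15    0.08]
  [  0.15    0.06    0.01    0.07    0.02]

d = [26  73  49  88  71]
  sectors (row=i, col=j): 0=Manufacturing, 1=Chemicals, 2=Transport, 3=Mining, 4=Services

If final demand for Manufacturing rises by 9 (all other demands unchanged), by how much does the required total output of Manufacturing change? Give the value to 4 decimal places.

Form M = I − A:
  [  0.98   -0.07   -0.16   -0.05   -0.12]
  [ -0.07    0.94   -0.12   -0.16   -0.08]
  [ -0.06   -0.05    0.90   -0.10   -0.13]
  [ -0.09   -0.01   -0.16    0.85   -0.08]
  [ -0.15   -0.06   -0.01   -0.07    0.98]
Leontief inverse L = M⁻¹:
  [  1.0815    0.1058    0.2307    0.1256    0.1819]
  [  0.1390    1.0984    0.2180    0.2535    0.1563]
  [  0.1242    0.0862    1.1785    0.1781    0.1931]
  [  0.1571    0.0486    0.2563    1.2380    0.1583]
  [  0.1865    0.0878    0.0790    0.1250    1.0711]
Total output x = L · d:
  x_0 = 1.0815·26 + 0.1058·73 + 0.2307·49 + 0.1256·88 + 0.1819·71 = 71.1173
  x_1 = 0.1390·26 + 1.0984·73 + 0.2180·49 + 0.2535·88 + 0.1563·71 = 127.8825
  x_2 = 0.1242·26 + 0.0862·73 + 1.1785·49 + 0.1781·88 + 0.1931·71 = 96.6460
  x_3 = 0.1571·26 + 0.0486·73 + 0.2563·49 + 1.2380·88 + 0.1583·71 = 140.3728
  x_4 = 0.1865·26 + 0.0878·73 + 0.0790·49 + 0.1250·88 + 1.0711·71 = 102.1766
Δx_0 = L[0,0] · Δd_0 = 1.0815 · 9 = 9.7333

9.7333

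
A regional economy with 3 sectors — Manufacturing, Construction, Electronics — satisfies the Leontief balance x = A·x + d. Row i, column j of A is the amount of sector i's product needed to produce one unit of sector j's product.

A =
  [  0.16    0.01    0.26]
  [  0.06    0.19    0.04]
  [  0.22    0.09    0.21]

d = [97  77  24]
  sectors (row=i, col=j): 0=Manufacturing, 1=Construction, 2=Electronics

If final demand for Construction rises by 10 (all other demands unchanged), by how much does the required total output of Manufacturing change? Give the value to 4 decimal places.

0.6438

Form M = I − A:
  [  0.84   -0.01   -0.26]
  [ -0.06    0.81   -0.04]
  [ -0.22   -0.09    0.79]
Leontief inverse L = M⁻¹:
  [  1.3087    0.0644    0.4340]
  [  0.1156    1.2472    0.1012]
  [  0.3776    0.1600    1.3982]
Total output x = L · d:
  x_0 = 1.3087·97 + 0.0644·77 + 0.4340·24 = 142.3201
  x_1 = 0.1156·97 + 1.2472·77 + 0.1012·24 = 109.6784
  x_2 = 0.3776·97 + 0.1600·77 + 1.3982·24 = 82.5082
Δx_0 = L[0,1] · Δd_1 = 0.0644 · 10 = 0.6438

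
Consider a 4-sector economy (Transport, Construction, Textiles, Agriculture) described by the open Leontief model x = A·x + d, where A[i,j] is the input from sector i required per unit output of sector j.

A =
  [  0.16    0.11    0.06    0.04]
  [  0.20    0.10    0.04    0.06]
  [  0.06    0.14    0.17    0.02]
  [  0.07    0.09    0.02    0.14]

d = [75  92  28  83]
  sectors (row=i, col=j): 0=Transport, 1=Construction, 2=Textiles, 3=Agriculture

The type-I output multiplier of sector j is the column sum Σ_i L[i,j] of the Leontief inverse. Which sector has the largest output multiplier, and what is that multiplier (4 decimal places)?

Form M = I − A:
  [  0.84   -0.11   -0.06   -0.04]
  [ -0.20    0.90   -0.04   -0.06]
  [ -0.06   -0.14    0.83   -0.02]
  [ -0.07   -0.09   -0.02    0.86]
Leontief inverse L = M⁻¹:
  [  1.2453    0.1750    0.1002    0.0725]
  [  0.2921    1.1689    0.0798    0.0970]
  [  0.1426    0.2132    1.2266    0.0500]
  [  0.1352    0.1415    0.0450    1.1800]
Total output x = L · d:
  x_0 = 1.2453·75 + 0.1750·92 + 0.1002·28 + 0.0725·83 = 118.3257
  x_1 = 0.2921·75 + 1.1689·92 + 0.0798·28 + 0.0970·83 = 139.7326
  x_2 = 0.1426·75 + 0.2132·92 + 1.2266·28 + 0.0500·83 = 68.8066
  x_3 = 0.1352·75 + 0.1415·92 + 0.0450·28 + 1.1800·83 = 122.3661
Output multipliers (column sums of L):
  Transport: 1.8152
  Construction: 1.6987
  Textiles: 1.4516
  Agriculture: 1.3995

Transport (1.8152)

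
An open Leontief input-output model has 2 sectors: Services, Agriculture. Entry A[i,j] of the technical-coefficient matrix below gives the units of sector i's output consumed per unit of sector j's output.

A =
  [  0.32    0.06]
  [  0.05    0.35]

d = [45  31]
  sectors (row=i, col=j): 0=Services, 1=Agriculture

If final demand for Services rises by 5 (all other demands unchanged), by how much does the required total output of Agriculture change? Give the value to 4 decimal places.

Form M = I − A:
  [  0.68   -0.06]
  [ -0.05    0.65]
Leontief inverse L = M⁻¹:
  [  1.4806    0.1367]
  [  0.1139    1.5490]
Total output x = L · d:
  x_0 = 1.4806·45 + 0.1367·31 = 70.8656
  x_1 = 0.1139·45 + 1.5490·31 = 53.1435
Δx_1 = L[1,0] · Δd_0 = 0.1139 · 5 = 0.5695

0.5695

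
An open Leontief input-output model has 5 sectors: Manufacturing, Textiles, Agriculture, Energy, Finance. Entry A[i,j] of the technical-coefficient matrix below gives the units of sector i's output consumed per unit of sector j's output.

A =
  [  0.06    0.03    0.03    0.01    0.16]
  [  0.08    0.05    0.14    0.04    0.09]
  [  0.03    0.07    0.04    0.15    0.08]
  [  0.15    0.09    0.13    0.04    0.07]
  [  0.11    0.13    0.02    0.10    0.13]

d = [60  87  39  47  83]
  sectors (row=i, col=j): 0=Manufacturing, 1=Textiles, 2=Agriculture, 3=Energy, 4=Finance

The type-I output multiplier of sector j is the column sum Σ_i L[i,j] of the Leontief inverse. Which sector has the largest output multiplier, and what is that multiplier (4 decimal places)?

Finance (1.9090)

Form M = I − A:
  [  0.94   -0.03   -0.03   -0.01   -0.16]
  [ -0.08    0.95   -0.14   -0.04   -0.09]
  [ -0.03   -0.07    0.96   -0.15   -0.08]
  [ -0.15   -0.09   -0.13    0.96   -0.07]
  [ -0.11   -0.13   -0.02   -0.10    0.87]
Leontief inverse L = M⁻¹:
  [  1.1050    0.0735    0.0561    0.0462    0.2197]
  [  0.1332    1.1011    0.1806    0.0924    0.1625]
  [  0.0928    0.1214    1.0913    0.1917    0.1454]
  [  0.2113    0.1452    0.1793    1.0944    0.1584]
  [  0.1860    0.1933    0.0798    0.1499    1.2230]
Total output x = L · d:
  x_0 = 1.1050·60 + 0.0735·87 + 0.0561·39 + 0.0462·47 + 0.2197·83 = 95.2820
  x_1 = 0.1332·60 + 1.1011·87 + 0.1806·39 + 0.0924·47 + 0.1625·83 = 128.6663
  x_2 = 0.0928·60 + 0.1214·87 + 1.0913·39 + 0.1917·47 + 0.1454·83 = 79.7610
  x_3 = 0.2113·60 + 0.1452·87 + 0.1793·39 + 1.0944·47 + 0.1584·83 = 96.8921
  x_4 = 0.1860·60 + 0.1933·87 + 0.0798·39 + 0.1499·47 + 1.2230·83 = 139.6461
Output multipliers (column sums of L):
  Manufacturing: 1.7282
  Textiles: 1.6346
  Agriculture: 1.5870
  Energy: 1.5746
  Finance: 1.9090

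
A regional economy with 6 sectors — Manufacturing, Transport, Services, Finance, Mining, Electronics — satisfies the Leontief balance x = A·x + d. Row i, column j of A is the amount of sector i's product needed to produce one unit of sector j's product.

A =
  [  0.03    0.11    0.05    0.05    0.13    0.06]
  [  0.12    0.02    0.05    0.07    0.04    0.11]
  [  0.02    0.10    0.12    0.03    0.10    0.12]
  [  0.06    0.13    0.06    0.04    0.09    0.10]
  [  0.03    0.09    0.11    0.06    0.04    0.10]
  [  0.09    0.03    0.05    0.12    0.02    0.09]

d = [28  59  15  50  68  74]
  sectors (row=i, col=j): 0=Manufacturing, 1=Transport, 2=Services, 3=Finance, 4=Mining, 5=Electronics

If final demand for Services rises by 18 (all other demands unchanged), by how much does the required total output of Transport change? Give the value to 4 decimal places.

1.8022

Form M = I − A:
  [  0.97   -0.11   -0.05   -0.05   -0.13   -0.06]
  [ -0.12    0.98   -0.05   -0.07   -0.04   -0.11]
  [ -0.02   -0.10    0.88   -0.03   -0.10   -0.12]
  [ -0.06   -0.13   -0.06    0.96   -0.09   -0.10]
  [ -0.03   -0.09   -0.11   -0.06    0.96   -0.10]
  [ -0.09   -0.03   -0.05   -0.12   -0.02    0.91]
Leontief inverse L = M⁻¹:
  [  1.0778    0.1654    0.1071    0.0995    0.1762    0.1355]
  [  0.1621    1.0784    0.1001    0.1181    0.0921    0.1773]
  [  0.0739    0.1615    1.1866    0.0882    0.1529    0.2074]
  [  0.1151    0.1894    0.1203    1.0970    0.1427    0.1826]
  [  0.0784    0.1459    0.1665    0.1101    1.0897    0.1766]
  [  0.1329    0.0890    0.0986    0.1657    0.0716    1.1575]
Total output x = L · d:
  x_0 = 1.0778·28 + 0.1654·59 + 0.1071·15 + 0.0995·50 + 0.1762·68 + 0.1355·74 = 68.5230
  x_1 = 0.1621·28 + 1.0784·59 + 0.1001·15 + 0.1181·50 + 0.0921·68 + 0.1773·74 = 94.9547
  x_2 = 0.0739·28 + 0.1615·59 + 1.1866·15 + 0.0882·50 + 0.1529·68 + 0.2074·74 = 59.5476
  x_3 = 0.1151·28 + 0.1894·59 + 0.1203·15 + 1.0970·50 + 0.1427·68 + 0.1826·74 = 94.2620
  x_4 = 0.0784·28 + 0.1459·59 + 0.1665·15 + 0.1101·50 + 1.0897·68 + 0.1766·74 = 105.9722
  x_5 = 0.1329·28 + 0.0890·59 + 0.0986·15 + 0.1657·50 + 0.0716·68 + 1.1575·74 = 109.2571
Δx_1 = L[1,2] · Δd_2 = 0.1001 · 18 = 1.8022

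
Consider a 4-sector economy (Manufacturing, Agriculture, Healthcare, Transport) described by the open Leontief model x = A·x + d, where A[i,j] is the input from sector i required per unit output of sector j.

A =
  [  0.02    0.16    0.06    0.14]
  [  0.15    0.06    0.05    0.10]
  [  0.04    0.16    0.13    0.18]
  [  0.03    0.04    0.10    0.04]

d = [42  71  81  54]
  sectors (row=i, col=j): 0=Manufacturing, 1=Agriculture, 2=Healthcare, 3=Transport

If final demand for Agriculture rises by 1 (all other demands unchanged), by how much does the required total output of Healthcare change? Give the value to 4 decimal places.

0.2310

Form M = I − A:
  [  0.98   -0.16   -0.06   -0.14]
  [ -0.15    0.94   -0.05   -0.10]
  [ -0.04   -0.16    0.87   -0.18]
  [ -0.03   -0.04   -0.10    0.96]
Leontief inverse L = M⁻¹:
  [  1.0626    0.2076    0.1078    0.1968]
  [  0.1798    1.1174    0.0951    0.1605]
  [  0.0923    0.2310    1.1992    0.2624]
  [  0.0503    0.0771    0.1323    1.0818]
Total output x = L · d:
  x_0 = 1.0626·42 + 0.2076·71 + 0.1078·81 + 0.1968·54 = 78.7316
  x_1 = 0.1798·42 + 1.1174·71 + 0.0951·81 + 0.1605·54 = 103.2564
  x_2 = 0.0923·42 + 0.2310·71 + 1.1992·81 + 0.2624·54 = 131.5860
  x_3 = 0.0503·42 + 0.0771·71 + 0.1323·81 + 1.0818·54 = 76.7196
Δx_2 = L[2,1] · Δd_1 = 0.2310 · 1 = 0.2310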